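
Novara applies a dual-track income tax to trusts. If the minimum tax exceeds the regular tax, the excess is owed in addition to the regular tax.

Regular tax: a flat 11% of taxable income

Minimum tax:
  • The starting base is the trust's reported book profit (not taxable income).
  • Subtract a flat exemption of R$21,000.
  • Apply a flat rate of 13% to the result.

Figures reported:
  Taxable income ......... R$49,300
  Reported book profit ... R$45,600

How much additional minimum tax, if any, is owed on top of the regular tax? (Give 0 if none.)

R$0

Minimum tax:
  Base (reported book profit): R$45,600
  Less exemption R$21,000 → base R$24,600
  R$24,600 × 13% = R$3,198

Regular tax:
  R$49,300 × 11% = R$5,423

R$3,198 ≤ R$5,423, so no add-on is due.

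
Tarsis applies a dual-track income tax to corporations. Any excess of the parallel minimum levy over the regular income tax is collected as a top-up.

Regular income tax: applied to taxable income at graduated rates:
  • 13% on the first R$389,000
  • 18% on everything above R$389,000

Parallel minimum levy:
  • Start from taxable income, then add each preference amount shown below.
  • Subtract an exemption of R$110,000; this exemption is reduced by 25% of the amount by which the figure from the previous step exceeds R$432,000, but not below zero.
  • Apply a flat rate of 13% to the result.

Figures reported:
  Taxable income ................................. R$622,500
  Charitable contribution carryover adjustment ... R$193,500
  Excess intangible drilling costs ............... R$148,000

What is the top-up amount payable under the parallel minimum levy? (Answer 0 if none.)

Parallel minimum levy:
  Adjusted income: R$622,500 + R$193,500 + R$148,000 = R$964,000
  Exemption: 25% × (R$964,000 − R$432,000) = R$133,000 ≥ R$110,000, so the exemption is fully phased out
  Base: R$964,000 − R$0 = R$964,000
  R$964,000 × 13% = R$125,320

Regular income tax:
  R$389,000 × 13% = R$50,570
  R$233,500 × 18% = R$42,030
  → R$92,600

Excess of parallel minimum levy over regular income tax: R$125,320 − R$92,600 = R$32,720.

R$32,720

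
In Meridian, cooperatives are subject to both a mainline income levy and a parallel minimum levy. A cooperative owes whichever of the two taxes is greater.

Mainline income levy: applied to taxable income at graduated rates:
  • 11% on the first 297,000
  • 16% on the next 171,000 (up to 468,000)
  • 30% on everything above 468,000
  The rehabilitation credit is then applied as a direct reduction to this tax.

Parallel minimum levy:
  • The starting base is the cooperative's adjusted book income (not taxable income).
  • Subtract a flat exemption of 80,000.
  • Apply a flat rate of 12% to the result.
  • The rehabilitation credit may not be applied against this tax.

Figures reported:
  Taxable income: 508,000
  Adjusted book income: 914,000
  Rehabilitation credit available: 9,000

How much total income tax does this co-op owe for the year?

100,080

Mainline income levy:
  297,000 × 11% = 32,670
  171,000 × 16% = 27,360
  40,000 × 30% = 12,000
  → 72,030
  Less rehabilitation credit 9,000 → 63,030

Parallel minimum levy:
  Base (adjusted book income): 914,000
  Less exemption 80,000 → base 834,000
  834,000 × 12% = 100,080

100,080 > 63,030, so the parallel minimum levy is the binding amount.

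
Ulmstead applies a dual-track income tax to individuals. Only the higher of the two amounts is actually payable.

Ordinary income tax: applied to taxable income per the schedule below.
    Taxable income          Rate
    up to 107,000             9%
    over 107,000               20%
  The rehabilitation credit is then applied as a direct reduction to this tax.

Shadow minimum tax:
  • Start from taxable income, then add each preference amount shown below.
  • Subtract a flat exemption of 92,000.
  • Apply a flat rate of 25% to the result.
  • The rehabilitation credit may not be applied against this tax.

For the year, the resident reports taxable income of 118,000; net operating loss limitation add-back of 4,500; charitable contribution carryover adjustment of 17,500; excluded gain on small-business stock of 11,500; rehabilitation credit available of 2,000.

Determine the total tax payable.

Shadow minimum tax:
  Adjusted income: 118,000 + 4,500 + 17,500 + 11,500 = 151,500
  Less exemption 92,000 → base 59,500
  59,500 × 25% = 14,875

Ordinary income tax:
  107,000 × 9% = 9,630
  11,000 × 20% = 2,200
  → 11,830
  Less rehabilitation credit 2,000 → 9,830

14,875 > 9,830, so the shadow minimum tax is the binding amount.

14,875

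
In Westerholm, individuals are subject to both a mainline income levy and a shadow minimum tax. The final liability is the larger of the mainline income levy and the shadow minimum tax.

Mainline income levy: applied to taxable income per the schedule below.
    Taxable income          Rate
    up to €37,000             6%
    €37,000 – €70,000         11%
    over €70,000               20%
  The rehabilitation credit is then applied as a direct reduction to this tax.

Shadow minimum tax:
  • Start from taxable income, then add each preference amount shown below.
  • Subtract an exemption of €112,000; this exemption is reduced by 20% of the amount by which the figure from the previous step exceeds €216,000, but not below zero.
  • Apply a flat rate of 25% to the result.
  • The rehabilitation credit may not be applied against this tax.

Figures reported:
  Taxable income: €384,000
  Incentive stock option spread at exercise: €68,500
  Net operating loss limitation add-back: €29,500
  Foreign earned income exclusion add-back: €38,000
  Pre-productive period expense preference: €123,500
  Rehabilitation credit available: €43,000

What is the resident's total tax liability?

Mainline income levy:
  €37,000 × 6% = €2,220
  €33,000 × 11% = €3,630
  €314,000 × 20% = €62,800
  → €68,650
  Less rehabilitation credit €43,000 → €25,650

Shadow minimum tax:
  Adjusted income: €384,000 + €68,500 + €29,500 + €38,000 + €123,500 = €643,500
  Exemption: €112,000 − 20% × (€643,500 − €216,000) = €112,000 − €85,500 = €26,500
  Base: €643,500 − €26,500 = €617,000
  €617,000 × 25% = €154,250

€154,250 > €25,650, so the shadow minimum tax is the binding amount.

€154,250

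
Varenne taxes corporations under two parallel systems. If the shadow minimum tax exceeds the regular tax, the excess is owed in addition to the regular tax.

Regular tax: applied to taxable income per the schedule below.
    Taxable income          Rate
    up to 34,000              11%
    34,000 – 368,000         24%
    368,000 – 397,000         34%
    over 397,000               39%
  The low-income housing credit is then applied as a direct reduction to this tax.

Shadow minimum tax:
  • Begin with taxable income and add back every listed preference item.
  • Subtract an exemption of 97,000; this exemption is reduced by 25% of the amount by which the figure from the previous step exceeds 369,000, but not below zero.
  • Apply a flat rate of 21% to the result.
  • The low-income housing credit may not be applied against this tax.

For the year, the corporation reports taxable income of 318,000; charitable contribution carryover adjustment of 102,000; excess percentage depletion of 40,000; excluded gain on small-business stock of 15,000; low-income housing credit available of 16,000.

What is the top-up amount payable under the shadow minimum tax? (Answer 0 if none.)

Shadow minimum tax:
  Adjusted income: 318,000 + 102,000 + 40,000 + 15,000 = 475,000
  Exemption: 97,000 − 25% × (475,000 − 369,000) = 97,000 − 26,500 = 70,500
  Base: 475,000 − 70,500 = 404,500
  404,500 × 21% = 84,945

Regular tax:
  34,000 × 11% = 3,740
  284,000 × 24% = 68,160
  → 71,900
  Less low-income housing credit 16,000 → 55,900

Excess of shadow minimum tax over regular tax: 84,945 − 55,900 = 29,045.

29,045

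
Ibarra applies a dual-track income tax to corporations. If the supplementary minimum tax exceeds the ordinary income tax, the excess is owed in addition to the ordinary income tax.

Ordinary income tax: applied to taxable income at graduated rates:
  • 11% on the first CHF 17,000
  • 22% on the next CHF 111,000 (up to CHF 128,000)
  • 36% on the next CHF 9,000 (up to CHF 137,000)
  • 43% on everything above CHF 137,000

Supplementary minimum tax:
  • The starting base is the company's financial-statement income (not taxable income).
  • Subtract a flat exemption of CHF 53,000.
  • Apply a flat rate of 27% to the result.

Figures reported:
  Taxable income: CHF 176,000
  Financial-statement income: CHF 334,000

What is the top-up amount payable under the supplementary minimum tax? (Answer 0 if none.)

Supplementary minimum tax:
  Base (financial-statement income): CHF 334,000
  Less exemption CHF 53,000 → base CHF 281,000
  CHF 281,000 × 27% = CHF 75,870

Ordinary income tax:
  CHF 17,000 × 11% = CHF 1,870
  CHF 111,000 × 22% = CHF 24,420
  CHF 9,000 × 36% = CHF 3,240
  CHF 39,000 × 43% = CHF 16,770
  → CHF 46,300

Excess of supplementary minimum tax over ordinary income tax: CHF 75,870 − CHF 46,300 = CHF 29,570.

CHF 29,570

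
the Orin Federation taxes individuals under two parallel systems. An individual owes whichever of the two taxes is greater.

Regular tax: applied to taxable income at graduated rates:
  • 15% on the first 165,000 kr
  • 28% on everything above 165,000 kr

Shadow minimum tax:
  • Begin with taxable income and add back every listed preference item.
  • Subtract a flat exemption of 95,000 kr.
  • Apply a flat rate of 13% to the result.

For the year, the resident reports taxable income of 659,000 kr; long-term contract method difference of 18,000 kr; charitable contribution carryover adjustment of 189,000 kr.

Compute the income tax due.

163,070 kr

Shadow minimum tax:
  Adjusted income: 659,000 kr + 18,000 kr + 189,000 kr = 866,000 kr
  Less exemption 95,000 kr → base 771,000 kr
  771,000 kr × 13% = 100,230 kr

Regular tax:
  165,000 kr × 15% = 24,750 kr
  494,000 kr × 28% = 138,320 kr
  → 163,070 kr

163,070 kr > 100,230 kr, so the regular tax governs.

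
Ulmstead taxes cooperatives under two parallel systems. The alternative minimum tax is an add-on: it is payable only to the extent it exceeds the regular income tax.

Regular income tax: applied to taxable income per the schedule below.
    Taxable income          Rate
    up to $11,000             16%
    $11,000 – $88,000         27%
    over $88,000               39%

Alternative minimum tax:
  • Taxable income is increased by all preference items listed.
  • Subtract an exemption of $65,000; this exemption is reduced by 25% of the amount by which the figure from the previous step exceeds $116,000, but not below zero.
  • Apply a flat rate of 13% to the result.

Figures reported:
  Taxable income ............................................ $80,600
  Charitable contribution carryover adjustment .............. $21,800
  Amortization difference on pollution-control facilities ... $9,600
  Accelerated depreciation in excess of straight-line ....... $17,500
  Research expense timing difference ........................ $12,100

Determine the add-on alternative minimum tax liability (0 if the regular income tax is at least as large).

$0

Regular income tax:
  $11,000 × 16% = $1,760
  $69,600 × 27% = $18,792
  → $20,552

Alternative minimum tax:
  Adjusted income: $80,600 + $21,800 + $9,600 + $17,500 + $12,100 = $141,600
  Exemption: $65,000 − 25% × ($141,600 − $116,000) = $65,000 − $6,400 = $58,600
  Base: $141,600 − $58,600 = $83,000
  $83,000 × 13% = $10,790

$10,790 ≤ $20,552, so no add-on is due.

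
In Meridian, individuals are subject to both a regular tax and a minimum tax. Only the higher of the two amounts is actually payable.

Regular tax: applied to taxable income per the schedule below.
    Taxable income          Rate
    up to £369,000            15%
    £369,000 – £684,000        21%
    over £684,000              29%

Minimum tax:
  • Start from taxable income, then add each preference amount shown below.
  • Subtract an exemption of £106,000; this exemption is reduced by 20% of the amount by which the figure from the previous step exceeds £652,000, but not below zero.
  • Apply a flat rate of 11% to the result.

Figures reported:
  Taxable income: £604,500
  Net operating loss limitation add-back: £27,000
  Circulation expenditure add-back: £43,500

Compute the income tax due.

Regular tax:
  £369,000 × 15% = £55,350
  £235,500 × 21% = £49,455
  → £104,805

Minimum tax:
  Adjusted income: £604,500 + £27,000 + £43,500 = £675,000
  Exemption: £106,000 − 20% × (£675,000 − £652,000) = £106,000 − £4,600 = £101,400
  Base: £675,000 − £101,400 = £573,600
  £573,600 × 11% = £63,096

£104,805 > £63,096, so the regular tax governs.

£104,805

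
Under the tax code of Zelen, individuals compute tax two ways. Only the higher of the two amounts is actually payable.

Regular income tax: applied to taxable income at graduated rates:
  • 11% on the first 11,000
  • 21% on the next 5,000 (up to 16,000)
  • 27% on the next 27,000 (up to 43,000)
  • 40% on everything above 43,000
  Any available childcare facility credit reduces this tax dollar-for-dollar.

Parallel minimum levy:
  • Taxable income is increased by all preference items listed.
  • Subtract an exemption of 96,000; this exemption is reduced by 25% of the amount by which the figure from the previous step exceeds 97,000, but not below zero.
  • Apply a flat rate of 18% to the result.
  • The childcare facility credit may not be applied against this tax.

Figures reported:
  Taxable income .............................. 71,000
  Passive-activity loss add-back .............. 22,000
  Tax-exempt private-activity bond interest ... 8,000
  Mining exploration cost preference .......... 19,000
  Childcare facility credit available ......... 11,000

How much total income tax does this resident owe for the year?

Regular income tax:
  11,000 × 11% = 1,210
  5,000 × 21% = 1,050
  27,000 × 27% = 7,290
  28,000 × 40% = 11,200
  → 20,750
  Less childcare facility credit 11,000 → 9,750

Parallel minimum levy:
  Adjusted income: 71,000 + 22,000 + 8,000 + 19,000 = 120,000
  Exemption: 96,000 − 25% × (120,000 − 97,000) = 96,000 − 5,750 = 90,250
  Base: 120,000 − 90,250 = 29,750
  29,750 × 18% = 5,355

9,750 > 5,355, so the regular income tax governs.

9,750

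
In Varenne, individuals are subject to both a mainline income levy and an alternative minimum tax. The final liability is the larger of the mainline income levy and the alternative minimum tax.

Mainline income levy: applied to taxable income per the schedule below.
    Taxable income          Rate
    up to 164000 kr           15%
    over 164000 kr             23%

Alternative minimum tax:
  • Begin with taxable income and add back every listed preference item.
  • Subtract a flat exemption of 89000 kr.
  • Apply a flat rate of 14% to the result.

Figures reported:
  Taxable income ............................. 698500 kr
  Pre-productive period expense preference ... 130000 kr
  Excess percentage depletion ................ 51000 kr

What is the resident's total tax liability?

Alternative minimum tax:
  Adjusted income: 698500 kr + 130000 kr + 51000 kr = 879500 kr
  Less exemption 89000 kr → base 790500 kr
  790500 kr × 14% = 110670 kr

Mainline income levy:
  164000 kr × 15% = 24600 kr
  534500 kr × 23% = 122935 kr
  → 147535 kr

147535 kr > 110670 kr, so the mainline income levy governs.

147535 kr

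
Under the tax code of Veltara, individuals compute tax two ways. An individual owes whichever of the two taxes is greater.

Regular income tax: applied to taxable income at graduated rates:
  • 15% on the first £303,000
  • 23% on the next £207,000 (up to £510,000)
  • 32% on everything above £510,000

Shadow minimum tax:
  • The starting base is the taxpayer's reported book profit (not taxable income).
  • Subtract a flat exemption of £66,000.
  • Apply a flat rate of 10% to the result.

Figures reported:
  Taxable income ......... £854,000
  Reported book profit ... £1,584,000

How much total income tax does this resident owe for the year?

£203,140

Shadow minimum tax:
  Base (reported book profit): £1,584,000
  Less exemption £66,000 → base £1,518,000
  £1,518,000 × 10% = £151,800

Regular income tax:
  £303,000 × 15% = £45,450
  £207,000 × 23% = £47,610
  £344,000 × 32% = £110,080
  → £203,140

£203,140 > £151,800, so the regular income tax governs.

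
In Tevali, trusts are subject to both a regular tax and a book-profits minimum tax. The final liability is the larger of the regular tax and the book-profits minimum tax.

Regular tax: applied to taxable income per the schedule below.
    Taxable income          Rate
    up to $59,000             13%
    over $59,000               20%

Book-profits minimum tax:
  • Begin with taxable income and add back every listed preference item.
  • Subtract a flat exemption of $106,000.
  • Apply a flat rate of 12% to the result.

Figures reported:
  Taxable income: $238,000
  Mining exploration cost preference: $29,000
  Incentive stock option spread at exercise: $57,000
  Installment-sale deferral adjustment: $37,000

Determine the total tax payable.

Regular tax:
  $59,000 × 13% = $7,670
  $179,000 × 20% = $35,800
  → $43,470

Book-profits minimum tax:
  Adjusted income: $238,000 + $29,000 + $57,000 + $37,000 = $361,000
  Less exemption $106,000 → base $255,000
  $255,000 × 12% = $30,600

$43,470 > $30,600, so the regular tax governs.

$43,470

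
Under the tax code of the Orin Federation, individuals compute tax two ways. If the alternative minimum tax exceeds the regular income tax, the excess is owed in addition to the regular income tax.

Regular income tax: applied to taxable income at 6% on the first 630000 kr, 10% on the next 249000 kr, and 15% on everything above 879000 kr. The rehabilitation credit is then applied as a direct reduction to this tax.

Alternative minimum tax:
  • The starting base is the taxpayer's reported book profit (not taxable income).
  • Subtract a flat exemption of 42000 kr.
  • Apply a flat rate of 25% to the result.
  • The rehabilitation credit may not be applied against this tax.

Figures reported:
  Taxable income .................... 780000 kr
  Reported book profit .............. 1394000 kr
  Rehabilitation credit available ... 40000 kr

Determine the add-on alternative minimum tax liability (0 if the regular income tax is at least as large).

325200 kr

Regular income tax:
  630000 kr × 6% = 37800 kr
  150000 kr × 10% = 15000 kr
  → 52800 kr
  Less rehabilitation credit 40000 kr → 12800 kr

Alternative minimum tax:
  Base (reported book profit): 1394000 kr
  Less exemption 42000 kr → base 1352000 kr
  1352000 kr × 25% = 338000 kr

Excess of alternative minimum tax over regular income tax: 338000 kr − 12800 kr = 325200 kr.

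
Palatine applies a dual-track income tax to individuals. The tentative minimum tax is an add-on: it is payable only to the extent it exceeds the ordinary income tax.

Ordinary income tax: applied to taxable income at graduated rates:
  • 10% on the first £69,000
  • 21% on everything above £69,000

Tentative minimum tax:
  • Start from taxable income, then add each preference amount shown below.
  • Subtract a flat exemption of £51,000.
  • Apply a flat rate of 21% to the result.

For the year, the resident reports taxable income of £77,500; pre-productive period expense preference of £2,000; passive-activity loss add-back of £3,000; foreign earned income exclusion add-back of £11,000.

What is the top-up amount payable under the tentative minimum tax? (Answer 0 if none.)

£240

Tentative minimum tax:
  Adjusted income: £77,500 + £2,000 + £3,000 + £11,000 = £93,500
  Less exemption £51,000 → base £42,500
  £42,500 × 21% = £8,925

Ordinary income tax:
  £69,000 × 10% = £6,900
  £8,500 × 21% = £1,785
  → £8,685

Excess of tentative minimum tax over ordinary income tax: £8,925 − £8,685 = £240.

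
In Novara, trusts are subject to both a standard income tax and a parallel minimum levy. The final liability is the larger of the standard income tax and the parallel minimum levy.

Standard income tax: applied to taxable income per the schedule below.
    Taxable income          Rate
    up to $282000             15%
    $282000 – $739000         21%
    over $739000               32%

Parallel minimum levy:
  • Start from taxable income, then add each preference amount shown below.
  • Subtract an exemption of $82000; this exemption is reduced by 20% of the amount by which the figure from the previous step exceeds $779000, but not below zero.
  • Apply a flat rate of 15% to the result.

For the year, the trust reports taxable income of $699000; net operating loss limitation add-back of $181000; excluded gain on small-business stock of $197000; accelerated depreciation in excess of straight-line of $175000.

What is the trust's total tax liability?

$187800

Standard income tax:
  $282000 × 15% = $42300
  $417000 × 21% = $87570
  → $129870

Parallel minimum levy:
  Adjusted income: $699000 + $181000 + $197000 + $175000 = $1252000
  Exemption: 20% × ($1252000 − $779000) = $94600 ≥ $82000, so the exemption is fully phased out
  Base: $1252000 − $0 = $1252000
  $1252000 × 15% = $187800

$187800 > $129870, so the parallel minimum levy is the binding amount.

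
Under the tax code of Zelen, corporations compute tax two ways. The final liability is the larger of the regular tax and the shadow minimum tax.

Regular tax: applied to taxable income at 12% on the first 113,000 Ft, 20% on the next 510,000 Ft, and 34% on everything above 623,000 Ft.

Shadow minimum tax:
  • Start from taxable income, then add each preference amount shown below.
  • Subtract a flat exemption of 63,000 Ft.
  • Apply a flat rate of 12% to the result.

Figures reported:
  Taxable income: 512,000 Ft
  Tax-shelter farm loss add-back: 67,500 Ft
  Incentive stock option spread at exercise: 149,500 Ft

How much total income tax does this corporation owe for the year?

93,360 Ft

Regular tax:
  113,000 Ft × 12% = 13,560 Ft
  399,000 Ft × 20% = 79,800 Ft
  → 93,360 Ft

Shadow minimum tax:
  Adjusted income: 512,000 Ft + 67,500 Ft + 149,500 Ft = 729,000 Ft
  Less exemption 63,000 Ft → base 666,000 Ft
  666,000 Ft × 12% = 79,920 Ft

93,360 Ft > 79,920 Ft, so the regular tax governs.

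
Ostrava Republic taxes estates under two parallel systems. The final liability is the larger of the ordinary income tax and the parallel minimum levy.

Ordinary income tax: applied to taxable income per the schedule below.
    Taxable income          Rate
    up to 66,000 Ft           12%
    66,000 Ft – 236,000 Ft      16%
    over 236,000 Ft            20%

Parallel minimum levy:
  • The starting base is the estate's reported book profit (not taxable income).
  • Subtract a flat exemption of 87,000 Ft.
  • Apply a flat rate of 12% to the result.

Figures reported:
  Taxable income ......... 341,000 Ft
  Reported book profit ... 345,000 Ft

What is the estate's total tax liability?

56,120 Ft

Ordinary income tax:
  66,000 Ft × 12% = 7,920 Ft
  170,000 Ft × 16% = 27,200 Ft
  105,000 Ft × 20% = 21,000 Ft
  → 56,120 Ft

Parallel minimum levy:
  Base (reported book profit): 345,000 Ft
  Less exemption 87,000 Ft → base 258,000 Ft
  258,000 Ft × 12% = 30,960 Ft

56,120 Ft > 30,960 Ft, so the ordinary income tax governs.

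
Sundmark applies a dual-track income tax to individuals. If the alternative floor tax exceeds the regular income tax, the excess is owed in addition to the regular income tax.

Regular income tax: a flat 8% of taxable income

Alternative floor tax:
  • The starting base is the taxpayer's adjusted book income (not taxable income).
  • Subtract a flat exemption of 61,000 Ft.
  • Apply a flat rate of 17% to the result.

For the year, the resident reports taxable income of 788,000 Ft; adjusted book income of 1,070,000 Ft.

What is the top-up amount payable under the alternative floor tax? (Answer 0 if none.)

Regular income tax:
  788,000 Ft × 8% = 63,040 Ft

Alternative floor tax:
  Base (adjusted book income): 1,070,000 Ft
  Less exemption 61,000 Ft → base 1,009,000 Ft
  1,009,000 Ft × 17% = 171,530 Ft

Excess of alternative floor tax over regular income tax: 171,530 Ft − 63,040 Ft = 108,490 Ft.

108,490 Ft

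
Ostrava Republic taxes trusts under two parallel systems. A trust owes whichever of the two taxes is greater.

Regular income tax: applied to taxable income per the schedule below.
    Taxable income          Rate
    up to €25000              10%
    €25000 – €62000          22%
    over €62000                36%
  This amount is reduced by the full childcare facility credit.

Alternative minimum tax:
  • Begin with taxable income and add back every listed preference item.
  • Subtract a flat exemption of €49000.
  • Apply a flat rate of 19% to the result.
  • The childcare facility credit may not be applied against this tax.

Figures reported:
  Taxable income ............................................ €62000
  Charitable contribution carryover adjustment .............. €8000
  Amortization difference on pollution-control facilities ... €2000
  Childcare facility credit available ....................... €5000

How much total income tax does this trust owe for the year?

€5640

Regular income tax:
  €25000 × 10% = €2500
  €37000 × 22% = €8140
  → €10640
  Less childcare facility credit €5000 → €5640

Alternative minimum tax:
  Adjusted income: €62000 + €8000 + €2000 = €72000
  Less exemption €49000 → base €23000
  €23000 × 19% = €4370

€5640 > €4370, so the regular income tax governs.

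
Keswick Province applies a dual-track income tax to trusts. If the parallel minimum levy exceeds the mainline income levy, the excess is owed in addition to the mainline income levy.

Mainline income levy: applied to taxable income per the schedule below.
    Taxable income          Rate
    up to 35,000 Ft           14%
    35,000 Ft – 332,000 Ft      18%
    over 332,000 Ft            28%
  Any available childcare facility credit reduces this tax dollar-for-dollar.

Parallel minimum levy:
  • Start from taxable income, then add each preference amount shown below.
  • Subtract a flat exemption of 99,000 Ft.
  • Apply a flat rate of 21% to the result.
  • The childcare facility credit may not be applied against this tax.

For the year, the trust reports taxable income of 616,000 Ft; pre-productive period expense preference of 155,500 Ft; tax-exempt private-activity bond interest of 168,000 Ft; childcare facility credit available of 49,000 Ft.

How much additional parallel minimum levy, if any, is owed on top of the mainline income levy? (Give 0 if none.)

87,625 Ft

Mainline income levy:
  35,000 Ft × 14% = 4,900 Ft
  297,000 Ft × 18% = 53,460 Ft
  284,000 Ft × 28% = 79,520 Ft
  → 137,880 Ft
  Less childcare facility credit 49,000 Ft → 88,880 Ft

Parallel minimum levy:
  Adjusted income: 616,000 Ft + 155,500 Ft + 168,000 Ft = 939,500 Ft
  Less exemption 99,000 Ft → base 840,500 Ft
  840,500 Ft × 21% = 176,505 Ft

Excess of parallel minimum levy over mainline income levy: 176,505 Ft − 88,880 Ft = 87,625 Ft.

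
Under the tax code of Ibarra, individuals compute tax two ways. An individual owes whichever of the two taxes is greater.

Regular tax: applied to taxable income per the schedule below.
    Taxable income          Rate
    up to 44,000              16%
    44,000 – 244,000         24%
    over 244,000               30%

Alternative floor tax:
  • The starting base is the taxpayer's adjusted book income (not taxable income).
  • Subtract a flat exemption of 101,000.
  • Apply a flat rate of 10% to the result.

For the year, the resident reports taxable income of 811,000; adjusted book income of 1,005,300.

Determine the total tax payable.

225,140

Alternative floor tax:
  Base (adjusted book income): 1,005,300
  Less exemption 101,000 → base 904,300
  904,300 × 10% = 90,430

Regular tax:
  44,000 × 16% = 7,040
  200,000 × 24% = 48,000
  567,000 × 30% = 170,100
  → 225,140

225,140 > 90,430, so the regular tax governs.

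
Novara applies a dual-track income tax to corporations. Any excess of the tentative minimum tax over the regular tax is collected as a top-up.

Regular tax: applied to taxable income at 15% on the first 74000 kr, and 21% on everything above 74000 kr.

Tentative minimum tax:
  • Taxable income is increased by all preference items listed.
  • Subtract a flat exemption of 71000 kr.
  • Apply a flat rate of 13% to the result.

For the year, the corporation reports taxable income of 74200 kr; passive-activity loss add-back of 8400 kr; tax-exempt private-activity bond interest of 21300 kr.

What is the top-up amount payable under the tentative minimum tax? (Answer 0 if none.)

0 kr

Tentative minimum tax:
  Adjusted income: 74200 kr + 8400 kr + 21300 kr = 103900 kr
  Less exemption 71000 kr → base 32900 kr
  32900 kr × 13% = 4277 kr

Regular tax:
  74000 kr × 15% = 11100 kr
  200 kr × 21% = 42 kr
  → 11142 kr

4277 kr ≤ 11142 kr, so no add-on is due.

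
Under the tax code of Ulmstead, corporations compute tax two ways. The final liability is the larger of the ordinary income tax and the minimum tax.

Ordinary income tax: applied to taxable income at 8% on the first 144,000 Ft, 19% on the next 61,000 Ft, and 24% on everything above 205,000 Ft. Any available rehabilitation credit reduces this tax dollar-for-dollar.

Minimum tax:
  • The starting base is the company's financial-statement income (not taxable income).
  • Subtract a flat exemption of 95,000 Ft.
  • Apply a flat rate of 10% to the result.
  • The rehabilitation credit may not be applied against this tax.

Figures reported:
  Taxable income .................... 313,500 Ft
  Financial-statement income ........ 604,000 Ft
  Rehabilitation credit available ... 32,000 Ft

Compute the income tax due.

Minimum tax:
  Base (financial-statement income): 604,000 Ft
  Less exemption 95,000 Ft → base 509,000 Ft
  509,000 Ft × 10% = 50,900 Ft

Ordinary income tax:
  144,000 Ft × 8% = 11,520 Ft
  61,000 Ft × 19% = 11,590 Ft
  108,500 Ft × 24% = 26,040 Ft
  → 49,150 Ft
  Less rehabilitation credit 32,000 Ft → 17,150 Ft

50,900 Ft > 17,150 Ft, so the minimum tax is the binding amount.

50,900 Ft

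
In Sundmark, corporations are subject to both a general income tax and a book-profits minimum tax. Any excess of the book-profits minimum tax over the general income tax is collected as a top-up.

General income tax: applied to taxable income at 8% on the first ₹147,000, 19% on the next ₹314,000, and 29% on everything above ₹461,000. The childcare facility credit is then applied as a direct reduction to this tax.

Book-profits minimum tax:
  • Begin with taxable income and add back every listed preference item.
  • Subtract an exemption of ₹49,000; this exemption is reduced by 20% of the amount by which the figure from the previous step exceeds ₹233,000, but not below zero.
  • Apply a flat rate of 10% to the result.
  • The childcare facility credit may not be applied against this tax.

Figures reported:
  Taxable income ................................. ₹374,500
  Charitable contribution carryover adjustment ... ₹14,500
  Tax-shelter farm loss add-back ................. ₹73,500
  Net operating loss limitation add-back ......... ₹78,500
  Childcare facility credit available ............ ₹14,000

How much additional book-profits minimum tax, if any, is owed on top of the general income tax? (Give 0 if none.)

Book-profits minimum tax:
  Adjusted income: ₹374,500 + ₹14,500 + ₹73,500 + ₹78,500 = ₹541,000
  Exemption: 20% × (₹541,000 − ₹233,000) = ₹61,600 ≥ ₹49,000, so the exemption is fully phased out
  Base: ₹541,000 − ₹0 = ₹541,000
  ₹541,000 × 10% = ₹54,100

General income tax:
  ₹147,000 × 8% = ₹11,760
  ₹227,500 × 19% = ₹43,225
  → ₹54,985
  Less childcare facility credit ₹14,000 → ₹40,985

Excess of book-profits minimum tax over general income tax: ₹54,100 − ₹40,985 = ₹13,115.

₹13,115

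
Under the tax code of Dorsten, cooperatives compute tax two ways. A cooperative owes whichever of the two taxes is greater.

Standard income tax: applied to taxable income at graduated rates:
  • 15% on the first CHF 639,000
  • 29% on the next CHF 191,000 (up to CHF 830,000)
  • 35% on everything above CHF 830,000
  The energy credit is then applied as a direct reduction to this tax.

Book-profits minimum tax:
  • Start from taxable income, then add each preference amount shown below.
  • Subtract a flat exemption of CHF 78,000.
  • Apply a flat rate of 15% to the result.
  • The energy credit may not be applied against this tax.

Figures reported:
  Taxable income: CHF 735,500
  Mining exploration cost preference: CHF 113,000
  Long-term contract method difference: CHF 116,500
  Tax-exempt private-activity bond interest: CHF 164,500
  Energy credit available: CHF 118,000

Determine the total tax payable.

CHF 157,725

Book-profits minimum tax:
  Adjusted income: CHF 735,500 + CHF 113,000 + CHF 116,500 + CHF 164,500 = CHF 1,129,500
  Less exemption CHF 78,000 → base CHF 1,051,500
  CHF 1,051,500 × 15% = CHF 157,725

Standard income tax:
  CHF 639,000 × 15% = CHF 95,850
  CHF 96,500 × 29% = CHF 27,985
  → CHF 123,835
  Less energy credit CHF 118,000 → CHF 5,835

CHF 157,725 > CHF 5,835, so the book-profits minimum tax is the binding amount.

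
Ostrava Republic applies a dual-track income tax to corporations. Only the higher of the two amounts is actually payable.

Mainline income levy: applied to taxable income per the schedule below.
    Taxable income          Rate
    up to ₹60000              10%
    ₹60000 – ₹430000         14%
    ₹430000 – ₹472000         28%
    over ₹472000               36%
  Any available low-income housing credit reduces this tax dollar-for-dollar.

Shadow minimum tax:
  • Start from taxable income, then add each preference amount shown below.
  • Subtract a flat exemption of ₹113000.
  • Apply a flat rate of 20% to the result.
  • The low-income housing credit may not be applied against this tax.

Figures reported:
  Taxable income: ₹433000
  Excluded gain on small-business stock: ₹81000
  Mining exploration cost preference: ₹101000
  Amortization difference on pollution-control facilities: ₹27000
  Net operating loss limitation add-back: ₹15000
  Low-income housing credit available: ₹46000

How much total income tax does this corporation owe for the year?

Shadow minimum tax:
  Adjusted income: ₹433000 + ₹81000 + ₹101000 + ₹27000 + ₹15000 = ₹657000
  Less exemption ₹113000 → base ₹544000
  ₹544000 × 20% = ₹108800

Mainline income levy:
  ₹60000 × 10% = ₹6000
  ₹370000 × 14% = ₹51800
  ₹3000 × 28% = ₹840
  → ₹58640
  Less low-income housing credit ₹46000 → ₹12640

₹108800 > ₹12640, so the shadow minimum tax is the binding amount.

₹108800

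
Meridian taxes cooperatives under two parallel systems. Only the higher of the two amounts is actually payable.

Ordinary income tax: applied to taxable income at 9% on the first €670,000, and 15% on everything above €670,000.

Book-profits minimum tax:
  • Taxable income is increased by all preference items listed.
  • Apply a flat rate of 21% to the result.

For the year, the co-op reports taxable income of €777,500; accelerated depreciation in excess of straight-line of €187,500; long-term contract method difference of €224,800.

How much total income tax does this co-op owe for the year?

€249,858

Ordinary income tax:
  €670,000 × 9% = €60,300
  €107,500 × 15% = €16,125
  → €76,425

Book-profits minimum tax:
  Adjusted income: €777,500 + €187,500 + €224,800 = €1,189,800
  €1,189,800 × 21% = €249,858

€249,858 > €76,425, so the book-profits minimum tax is the binding amount.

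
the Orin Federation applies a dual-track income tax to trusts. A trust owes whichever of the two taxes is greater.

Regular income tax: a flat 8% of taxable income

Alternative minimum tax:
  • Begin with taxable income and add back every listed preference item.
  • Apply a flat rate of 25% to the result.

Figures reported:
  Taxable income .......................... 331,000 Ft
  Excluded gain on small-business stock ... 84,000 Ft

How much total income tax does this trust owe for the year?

103,750 Ft

Alternative minimum tax:
  Adjusted income: 331,000 Ft + 84,000 Ft = 415,000 Ft
  415,000 Ft × 25% = 103,750 Ft

Regular income tax:
  331,000 Ft × 8% = 26,480 Ft

103,750 Ft > 26,480 Ft, so the alternative minimum tax is the binding amount.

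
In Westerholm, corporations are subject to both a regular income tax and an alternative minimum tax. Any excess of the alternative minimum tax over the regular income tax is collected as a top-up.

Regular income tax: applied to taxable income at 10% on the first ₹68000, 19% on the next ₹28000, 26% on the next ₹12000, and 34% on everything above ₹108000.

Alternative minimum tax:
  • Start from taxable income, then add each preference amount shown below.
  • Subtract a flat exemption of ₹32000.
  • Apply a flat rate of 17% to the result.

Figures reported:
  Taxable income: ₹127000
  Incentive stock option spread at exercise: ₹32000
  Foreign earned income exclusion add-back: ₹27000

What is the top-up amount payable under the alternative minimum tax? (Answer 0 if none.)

₹4480

Regular income tax:
  ₹68000 × 10% = ₹6800
  ₹28000 × 19% = ₹5320
  ₹12000 × 26% = ₹3120
  ₹19000 × 34% = ₹6460
  → ₹21700

Alternative minimum tax:
  Adjusted income: ₹127000 + ₹32000 + ₹27000 = ₹186000
  Less exemption ₹32000 → base ₹154000
  ₹154000 × 17% = ₹26180

Excess of alternative minimum tax over regular income tax: ₹26180 − ₹21700 = ₹4480.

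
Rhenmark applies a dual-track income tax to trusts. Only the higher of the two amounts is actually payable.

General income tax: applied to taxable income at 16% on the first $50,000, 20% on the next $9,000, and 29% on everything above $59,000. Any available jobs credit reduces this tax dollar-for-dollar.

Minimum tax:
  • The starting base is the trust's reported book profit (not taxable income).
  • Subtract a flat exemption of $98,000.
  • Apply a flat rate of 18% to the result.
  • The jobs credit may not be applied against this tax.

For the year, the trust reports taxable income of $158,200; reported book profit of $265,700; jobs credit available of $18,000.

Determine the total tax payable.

$30,186

Minimum tax:
  Base (reported book profit): $265,700
  Less exemption $98,000 → base $167,700
  $167,700 × 18% = $30,186

General income tax:
  $50,000 × 16% = $8,000
  $9,000 × 20% = $1,800
  $99,200 × 29% = $28,768
  → $38,568
  Less jobs credit $18,000 → $20,568

$30,186 > $20,568, so the minimum tax is the binding amount.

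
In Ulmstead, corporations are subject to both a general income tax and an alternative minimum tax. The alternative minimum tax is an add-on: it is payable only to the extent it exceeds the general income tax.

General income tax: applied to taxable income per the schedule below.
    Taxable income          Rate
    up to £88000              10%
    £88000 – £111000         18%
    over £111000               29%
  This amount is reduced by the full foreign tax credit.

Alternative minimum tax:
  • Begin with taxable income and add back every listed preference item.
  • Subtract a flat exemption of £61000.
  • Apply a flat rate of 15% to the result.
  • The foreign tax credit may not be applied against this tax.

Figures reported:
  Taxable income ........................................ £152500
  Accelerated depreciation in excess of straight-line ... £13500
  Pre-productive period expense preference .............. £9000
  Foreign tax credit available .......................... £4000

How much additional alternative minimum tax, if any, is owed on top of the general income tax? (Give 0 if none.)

£0

General income tax:
  £88000 × 10% = £8800
  £23000 × 18% = £4140
  £41500 × 29% = £12035
  → £24975
  Less foreign tax credit £4000 → £20975

Alternative minimum tax:
  Adjusted income: £152500 + £13500 + £9000 = £175000
  Less exemption £61000 → base £114000
  £114000 × 15% = £17100

£17100 ≤ £20975, so no add-on is due.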